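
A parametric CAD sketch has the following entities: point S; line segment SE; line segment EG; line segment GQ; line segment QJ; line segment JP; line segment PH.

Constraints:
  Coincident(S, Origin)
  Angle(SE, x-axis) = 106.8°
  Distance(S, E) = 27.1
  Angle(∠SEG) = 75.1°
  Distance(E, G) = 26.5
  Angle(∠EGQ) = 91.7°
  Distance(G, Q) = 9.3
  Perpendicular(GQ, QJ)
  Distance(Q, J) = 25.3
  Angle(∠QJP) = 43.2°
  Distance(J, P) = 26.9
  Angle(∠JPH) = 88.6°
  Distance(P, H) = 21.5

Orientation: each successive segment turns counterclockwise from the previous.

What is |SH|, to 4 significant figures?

34.45

S is at the origin; SE runs at 106.8° with length 27.1, so E = (-7.833, 25.94). ∠SEG = 75.1° gives EG at -148.3° from the x-axis; with |EG| = 26.5, G = (-30.38, 12.02). ∠EGQ = 91.7° gives GQ at -60.00° from the x-axis; with |GQ| = 9.3, Q = (-25.73, 3.964). GQ ⟂ QJ, so QJ runs at 30.00°; with |QJ| = 25.3, J = (-3.819, 16.61). ∠QJP = 43.2° gives JP at 166.8° from the x-axis; with |JP| = 26.9, P = (-30.01, 22.76). ∠JPH = 88.6° gives PH at -101.8° from the x-axis; with |PH| = 21.5, H = (-34.40, 1.711). Then |SH| = |H − S| = 34.45.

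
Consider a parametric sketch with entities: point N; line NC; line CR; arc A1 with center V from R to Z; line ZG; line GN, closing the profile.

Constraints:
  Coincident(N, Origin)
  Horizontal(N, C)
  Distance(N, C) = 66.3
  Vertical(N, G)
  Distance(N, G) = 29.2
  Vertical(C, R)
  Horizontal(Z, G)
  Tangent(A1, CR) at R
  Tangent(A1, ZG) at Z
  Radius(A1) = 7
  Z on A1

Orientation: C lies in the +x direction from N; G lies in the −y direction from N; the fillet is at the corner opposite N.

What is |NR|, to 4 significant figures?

69.92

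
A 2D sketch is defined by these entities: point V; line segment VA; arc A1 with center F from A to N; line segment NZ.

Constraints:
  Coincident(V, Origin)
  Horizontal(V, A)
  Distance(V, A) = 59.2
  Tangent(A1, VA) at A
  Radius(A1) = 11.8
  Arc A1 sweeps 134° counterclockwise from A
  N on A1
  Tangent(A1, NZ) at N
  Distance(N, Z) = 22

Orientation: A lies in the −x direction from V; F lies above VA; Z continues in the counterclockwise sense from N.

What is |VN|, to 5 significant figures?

54.512

V is at the origin; V and A share the same y with |VA| = 59.2 and A on the −x side, so A = (-59.200, 0.0000). Tangency of A1 to VA means the radius FA is perpendicular to VA, so F = A + (0, 11.8) = (-59.200, 11.800). On A1, A sits at bearing -90° from F; a 134° counterclockwise sweep puts N at bearing 44°, so N = F + 11.8·(cos 44°, sin 44°) = (-50.712, 19.997). Then |VN| = |N − V| = 54.512.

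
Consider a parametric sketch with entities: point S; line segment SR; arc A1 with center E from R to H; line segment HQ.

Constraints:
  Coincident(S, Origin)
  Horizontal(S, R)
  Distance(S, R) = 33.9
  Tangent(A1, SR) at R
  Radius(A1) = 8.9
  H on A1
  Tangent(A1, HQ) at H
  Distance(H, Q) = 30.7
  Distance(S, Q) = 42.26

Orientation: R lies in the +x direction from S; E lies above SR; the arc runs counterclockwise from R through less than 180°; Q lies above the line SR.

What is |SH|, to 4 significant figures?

43.10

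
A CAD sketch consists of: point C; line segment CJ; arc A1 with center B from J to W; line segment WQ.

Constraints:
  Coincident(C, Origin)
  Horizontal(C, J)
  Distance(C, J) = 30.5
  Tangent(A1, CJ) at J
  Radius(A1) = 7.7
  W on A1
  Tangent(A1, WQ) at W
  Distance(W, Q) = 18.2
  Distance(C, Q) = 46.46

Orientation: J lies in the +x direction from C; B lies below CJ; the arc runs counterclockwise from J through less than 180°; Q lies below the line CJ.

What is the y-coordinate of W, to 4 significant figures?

-13.38

Checks: |BW| = 7.700 ✓; ∠(BW, WQ) = 90.00° ✓; |WQ| = 18.20 ✓; |CQ| = 46.46 ✓.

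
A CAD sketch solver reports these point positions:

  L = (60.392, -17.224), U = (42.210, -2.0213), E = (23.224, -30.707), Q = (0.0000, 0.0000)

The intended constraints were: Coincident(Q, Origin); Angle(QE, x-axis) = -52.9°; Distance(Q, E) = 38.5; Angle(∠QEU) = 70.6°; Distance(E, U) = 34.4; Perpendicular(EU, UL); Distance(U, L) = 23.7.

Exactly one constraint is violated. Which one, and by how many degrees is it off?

Perpendicular(EU, UL) — off by 6.40°.

Q = (0.00, 0.00) ✓; QE at -52.90° ✓; |QE| = 38.50 ✓; ∠QEU = 70.60° ✓; |EU| = 34.40 ✓; ∠(EU, UL) = 96.40° ✗; |UL| = 23.70 ✓.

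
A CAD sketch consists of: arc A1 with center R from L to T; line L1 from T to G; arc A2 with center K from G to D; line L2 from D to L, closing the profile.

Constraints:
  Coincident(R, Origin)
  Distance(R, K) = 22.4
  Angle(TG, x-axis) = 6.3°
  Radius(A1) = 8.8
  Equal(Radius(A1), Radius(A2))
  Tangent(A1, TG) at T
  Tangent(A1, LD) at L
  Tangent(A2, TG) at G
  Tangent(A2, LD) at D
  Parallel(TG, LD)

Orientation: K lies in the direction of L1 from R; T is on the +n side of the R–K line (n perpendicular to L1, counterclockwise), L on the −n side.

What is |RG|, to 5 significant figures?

24.067

The slot axis is L1's direction at 6.3°, so u = (cos 6.3°, sin 6.3°) = (0.99396, 0.10973) and n = (−sin 6.3°, cos 6.3°) = (-0.10973, 0.99396). R is at the origin and K lies 22.4 along u from R, so K = 22.4·u = (22.265, 2.4580). Tangency of A1 to both parallel lines with radius 8.8 puts T and L at R ± 8.8·n: T = (-0.96566, 8.7469), L = (0.96566, -8.7469). Equal radii place G and D the same way about K: G = K + 8.8·n = (21.299, 11.205), D = K − 8.8·n = (23.230, -6.2888). Then |RG| = |G − R| = 24.067.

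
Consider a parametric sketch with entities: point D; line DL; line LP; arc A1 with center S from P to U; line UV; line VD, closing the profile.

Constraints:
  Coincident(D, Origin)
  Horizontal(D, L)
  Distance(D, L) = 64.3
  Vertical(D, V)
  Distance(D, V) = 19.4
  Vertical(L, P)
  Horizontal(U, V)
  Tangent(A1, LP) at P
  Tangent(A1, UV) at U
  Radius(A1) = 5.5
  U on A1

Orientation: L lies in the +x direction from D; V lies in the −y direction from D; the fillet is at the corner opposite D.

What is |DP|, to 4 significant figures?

65.79

D is at the origin; DL is horizontal with |DL| = 64.3 and L on the +x side, so L = (64.30, 0.000). DV is vertical with |DV| = 19.4 and V on the −y side, so V = (0.000, -19.40). The virtual corner opposite D is at (64.30, -19.40). Since A1 is tangent to LP there, SP ⟂ LP and the tangent condition forces SU to be normal to UV, with radius 5.5, so the center S sits 5.5 in from both sides at S = (58.80, -13.90). That places the tangent points at P = (64.30, -13.90) on LP and U = (58.80, -19.40) on UV. Then |DP| = |P − D| = 65.79.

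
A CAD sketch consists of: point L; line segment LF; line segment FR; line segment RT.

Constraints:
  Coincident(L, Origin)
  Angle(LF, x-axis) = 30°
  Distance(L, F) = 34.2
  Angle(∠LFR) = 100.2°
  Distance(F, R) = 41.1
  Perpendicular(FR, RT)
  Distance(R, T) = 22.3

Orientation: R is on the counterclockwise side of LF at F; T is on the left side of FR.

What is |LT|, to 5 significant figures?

48.505

L is at the origin; LF runs at 30.0° with length 34.2, so F = 34.2·(cos 30.0°, sin 30.0°) = (29.618, 17.100). ∠LFR = 100.2°, so FR runs at 30.0° + (180° − 100.2°) = 109.80° from the x-axis; with |FR| = 41.1, R = F + 41.1·(cos 109.80°, sin 109.80°) = (15.696, 55.770). FR ⟂ RT; with |RT| = 22.3 on the left of FR, T = R + 22.3·(-0.94088, -0.33874) = (-5.2857, 48.216). Then |LT| = |T − L| = 48.505.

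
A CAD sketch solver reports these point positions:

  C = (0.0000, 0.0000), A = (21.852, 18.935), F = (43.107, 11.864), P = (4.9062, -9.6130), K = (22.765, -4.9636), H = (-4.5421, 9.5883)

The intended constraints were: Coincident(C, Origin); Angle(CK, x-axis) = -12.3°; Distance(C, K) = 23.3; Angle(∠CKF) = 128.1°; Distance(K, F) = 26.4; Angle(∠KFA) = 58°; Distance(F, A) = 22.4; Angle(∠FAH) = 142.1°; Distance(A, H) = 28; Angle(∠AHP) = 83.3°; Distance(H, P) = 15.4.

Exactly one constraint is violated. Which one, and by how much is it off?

Distance(H, P) = 15.4 — off by 6.00.

C = (0.00, 0.00) ✓; CK at -12.30° ✓; |CK| = 23.30 ✓; ∠CKF = 128.1° ✓; |KF| = 26.40 ✓; ∠KFA = 58.00° ✓; |FA| = 22.40 ✓; ∠FAH = 142.1° ✓; |AH| = 28.00 ✓; ∠AHP = 83.30° ✓; |HP| = 21.40 ✗.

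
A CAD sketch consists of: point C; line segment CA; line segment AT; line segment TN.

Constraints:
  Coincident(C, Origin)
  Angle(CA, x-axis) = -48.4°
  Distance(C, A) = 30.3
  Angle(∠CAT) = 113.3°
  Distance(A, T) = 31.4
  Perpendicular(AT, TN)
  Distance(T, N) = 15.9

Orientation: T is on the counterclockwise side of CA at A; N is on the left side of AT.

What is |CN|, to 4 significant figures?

45.00

∠CAT = 113.3°, so AT runs at -48.4° + (180° − 113.3°) = 18.30° from the x-axis; with |AT| = 31.4, T = A + 31.4·(cos 18.30°, sin 18.30°) = (49.93, -12.80). AT ⟂ TN; with |TN| = 15.9 on the left of AT, N = T + 15.9·(-0.3140, 0.9494) = (44.94, 2.297). Then |CN| = |N − C| = 45.00.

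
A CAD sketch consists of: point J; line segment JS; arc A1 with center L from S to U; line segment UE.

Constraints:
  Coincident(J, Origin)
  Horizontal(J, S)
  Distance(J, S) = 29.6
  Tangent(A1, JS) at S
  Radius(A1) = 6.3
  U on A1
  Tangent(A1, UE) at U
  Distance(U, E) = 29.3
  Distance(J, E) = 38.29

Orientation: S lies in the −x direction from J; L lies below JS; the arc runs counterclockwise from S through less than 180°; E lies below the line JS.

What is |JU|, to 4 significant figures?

36.14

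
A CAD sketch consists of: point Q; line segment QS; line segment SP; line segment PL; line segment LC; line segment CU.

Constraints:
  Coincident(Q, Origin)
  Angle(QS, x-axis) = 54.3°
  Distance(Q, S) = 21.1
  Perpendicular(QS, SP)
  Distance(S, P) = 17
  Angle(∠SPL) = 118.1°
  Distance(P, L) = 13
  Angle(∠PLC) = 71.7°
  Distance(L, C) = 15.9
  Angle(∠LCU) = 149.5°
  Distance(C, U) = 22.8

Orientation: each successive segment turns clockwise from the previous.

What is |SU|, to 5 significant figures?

15.161

Q is at the origin; QS runs at 54.3° with length 21.1, so S = (12.313, 17.135). QS ⟂ SP, so SP runs at -35.700°; with |SP| = 17.0, P = (26.118, 7.2148). ∠SPL = 118.1° gives PL at -97.600° from the x-axis; with |PL| = 13.0, L = (24.399, -5.6710). ∠PLC = 71.7° gives LC at 154.10° from the x-axis; with |LC| = 15.9, C = (10.096, 1.2741). ∠LCU = 149.5° gives CU at 123.60° from the x-axis; with |CU| = 22.8, U = (-2.5215, 20.265). Then |SU| = |U − S| = 15.161.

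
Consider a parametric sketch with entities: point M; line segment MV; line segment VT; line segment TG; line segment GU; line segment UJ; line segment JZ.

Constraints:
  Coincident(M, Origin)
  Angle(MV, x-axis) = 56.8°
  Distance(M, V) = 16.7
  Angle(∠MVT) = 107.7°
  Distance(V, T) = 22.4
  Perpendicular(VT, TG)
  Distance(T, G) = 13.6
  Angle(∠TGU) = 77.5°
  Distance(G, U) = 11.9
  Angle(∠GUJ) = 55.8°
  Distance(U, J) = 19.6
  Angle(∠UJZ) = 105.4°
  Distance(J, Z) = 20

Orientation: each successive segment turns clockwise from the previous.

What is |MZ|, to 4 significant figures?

47.88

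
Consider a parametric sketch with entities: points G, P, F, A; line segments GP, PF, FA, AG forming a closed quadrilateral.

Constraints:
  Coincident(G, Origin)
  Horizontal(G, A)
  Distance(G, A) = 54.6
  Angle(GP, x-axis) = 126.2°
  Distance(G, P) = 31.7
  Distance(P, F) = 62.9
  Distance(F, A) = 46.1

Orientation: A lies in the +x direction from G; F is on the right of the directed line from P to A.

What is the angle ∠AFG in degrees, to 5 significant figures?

87.620°

G is at the origin; G and A share the same y with |GA| = 54.6 and A in +x, so A = (54.6, 0). GP runs at 126.2° with |GP| = 31.7, so P = (-18.722, 25.581). F is determined by |PF| = 62.9 and |FA| = 46.1 together: it lies at the intersection of circle(P, 62.9) and circle(A, 46.1). With |PA| = 77.656, the foot of the radical line on PA is 50.619 from P and the perpendicular offset is √(62.9² − 50.619²) = 37.339. Taking the right-of-PA solution: F = (16.772, -26.348).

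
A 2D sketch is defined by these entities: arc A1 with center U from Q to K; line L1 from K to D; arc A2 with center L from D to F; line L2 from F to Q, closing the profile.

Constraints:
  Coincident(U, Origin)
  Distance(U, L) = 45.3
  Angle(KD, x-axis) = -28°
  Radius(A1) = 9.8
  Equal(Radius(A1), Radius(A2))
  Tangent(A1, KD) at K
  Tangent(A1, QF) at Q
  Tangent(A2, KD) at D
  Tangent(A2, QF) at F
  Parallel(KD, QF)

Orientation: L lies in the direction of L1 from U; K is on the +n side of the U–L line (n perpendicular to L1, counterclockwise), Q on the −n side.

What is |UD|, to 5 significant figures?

46.348

Tangency of A1 to both parallel lines with radius 9.8 puts K and Q at U ± 9.8·n: K = (4.6008, 8.6529), Q = (-4.6008, -8.6529). Equal radii place D and F the same way about L: D = L + 9.8·n = (44.598, -12.614), F = L − 9.8·n = (35.397, -29.920). Then |UD| = |D − U| = 46.348.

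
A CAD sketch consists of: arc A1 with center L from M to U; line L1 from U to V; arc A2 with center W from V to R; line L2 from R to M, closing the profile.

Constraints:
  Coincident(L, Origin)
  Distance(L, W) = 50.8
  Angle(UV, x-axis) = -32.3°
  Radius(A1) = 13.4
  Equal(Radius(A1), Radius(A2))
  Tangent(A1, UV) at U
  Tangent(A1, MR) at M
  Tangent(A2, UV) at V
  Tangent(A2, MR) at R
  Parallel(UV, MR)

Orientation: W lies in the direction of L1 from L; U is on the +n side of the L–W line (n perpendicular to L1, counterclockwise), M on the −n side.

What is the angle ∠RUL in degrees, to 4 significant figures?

62.19°

The slot axis is L1's direction at -32.3°, so u = (cos -32.3°, sin -32.3°) = (0.8453, -0.5344) and n = (−sin -32.3°, cos -32.3°) = (0.5344, 0.8453). L is at the origin and W lies 50.8 along u from L, so W = 50.8·u = (42.94, -27.15). Tangency of A1 to both parallel lines with radius 13.4 puts U and M at L ± 13.4·n: U = (7.160, 11.33), M = (-7.160, -11.33). Equal radii place V and R the same way about W: V = W + 13.4·n = (50.10, -15.82), R = W − 13.4·n = (35.78, -38.47). Then cos ∠RUL = UR·UL / (|UR||UL|), giving 62.19°.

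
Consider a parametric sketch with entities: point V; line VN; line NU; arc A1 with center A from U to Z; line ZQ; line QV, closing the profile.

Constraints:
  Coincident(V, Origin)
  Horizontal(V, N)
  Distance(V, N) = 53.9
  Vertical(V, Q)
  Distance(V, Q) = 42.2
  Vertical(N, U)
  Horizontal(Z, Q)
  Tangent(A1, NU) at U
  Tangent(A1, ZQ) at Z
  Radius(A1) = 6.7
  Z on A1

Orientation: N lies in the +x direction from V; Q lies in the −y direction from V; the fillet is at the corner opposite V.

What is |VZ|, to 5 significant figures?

63.314

The virtual corner opposite V is at (53.900, -42.200). A1 meets NU tangentially, so AU is at right angles to NU and tangency of A1 to ZQ means the radius AZ is perpendicular to ZQ, with radius 6.7, so the center A sits 6.7 in from both sides at A = (47.200, -35.500). That places the tangent points at U = (53.900, -35.500) on NU and Z = (47.200, -42.200) on ZQ. Then |VZ| = |Z − V| = 63.314.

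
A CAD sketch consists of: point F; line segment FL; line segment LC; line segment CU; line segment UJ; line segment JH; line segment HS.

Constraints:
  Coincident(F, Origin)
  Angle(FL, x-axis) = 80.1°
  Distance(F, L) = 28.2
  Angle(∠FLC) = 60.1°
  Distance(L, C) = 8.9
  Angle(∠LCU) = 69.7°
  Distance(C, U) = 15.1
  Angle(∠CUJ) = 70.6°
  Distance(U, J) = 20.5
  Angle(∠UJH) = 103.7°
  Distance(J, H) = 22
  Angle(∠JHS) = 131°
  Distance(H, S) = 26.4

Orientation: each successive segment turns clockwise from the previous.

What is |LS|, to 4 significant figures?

34.39

F is at the origin; FL runs at 80.1° with length 28.2, so L = (4.848, 27.78). ∠FLC = 60.1° gives LC at -39.80° from the x-axis; with |LC| = 8.9, C = (11.69, 22.08). ∠LCU = 69.7° gives CU at -150.1° from the x-axis; with |CU| = 15.1, U = (-1.404, 14.56). ∠CUJ = 70.6° gives UJ at 100.5° from the x-axis; with |UJ| = 20.5, J = (-5.140, 34.71). ∠UJH = 103.7° gives JH at 24.20° from the x-axis; with |JH| = 22.0, H = (14.93, 43.73). ∠JHS = 131.0° gives HS at -24.80° from the x-axis; with |HS| = 26.4, S = (38.89, 32.66). Then |LS| = |S − L| = 34.39.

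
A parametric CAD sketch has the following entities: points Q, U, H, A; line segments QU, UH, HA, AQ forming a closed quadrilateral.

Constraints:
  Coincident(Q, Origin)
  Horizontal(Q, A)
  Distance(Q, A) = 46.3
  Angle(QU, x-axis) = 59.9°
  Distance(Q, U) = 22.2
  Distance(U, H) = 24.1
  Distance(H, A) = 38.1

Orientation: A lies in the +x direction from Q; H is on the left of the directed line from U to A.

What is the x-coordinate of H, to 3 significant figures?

29.9

Q is at the origin; Q and A share the same y with |QA| = 46.3 and A in +x, so A = (46.3, 0). QU runs at 59.9° with |QU| = 22.2, so U = (11.1, 19.2). H is determined by |UH| = 24.1 and |HA| = 38.1 together: it lies at the intersection of circle(U, 24.1) and circle(A, 38.1). With |UA| = 40.1, the foot of the radical line on UA is 9.17 from U and the perpendicular offset is √(24.1² − 9.17²) = 22.3. Taking the left-of-UA solution: H = (29.9, 34.4).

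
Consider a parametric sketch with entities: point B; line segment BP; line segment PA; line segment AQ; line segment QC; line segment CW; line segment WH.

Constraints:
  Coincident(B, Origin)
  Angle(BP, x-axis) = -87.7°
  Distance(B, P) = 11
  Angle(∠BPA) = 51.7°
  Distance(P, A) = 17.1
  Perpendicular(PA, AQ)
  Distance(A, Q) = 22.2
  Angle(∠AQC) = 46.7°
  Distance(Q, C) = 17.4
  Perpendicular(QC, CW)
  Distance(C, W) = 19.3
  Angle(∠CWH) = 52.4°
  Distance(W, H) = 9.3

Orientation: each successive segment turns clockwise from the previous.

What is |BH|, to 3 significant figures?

12.7

B is at the origin; BP runs at -87.7° with length 11.0, so P = (0.441, -11.0). ∠BPA = 51.7° gives PA at 144° from the x-axis; with |PA| = 17.1, A = (-13.4, -0.940). PA ⟂ AQ, so AQ runs at 54.0°; with |AQ| = 22.2, Q = (-0.344, 17.0). ∠AQC = 46.7° gives QC at -79.3° from the x-axis; with |QC| = 17.4, C = (2.89, -0.0773). QC is perpendicular to CW, so CW runs at -169°; with |CW| = 19.3, W = (-16.1, -3.66). ∠CWH = 52.4° gives WH at 63.1° from the x-axis; with |WH| = 9.3, H = (-11.9, 4.63). Then |BH| = |H − B| = 12.7.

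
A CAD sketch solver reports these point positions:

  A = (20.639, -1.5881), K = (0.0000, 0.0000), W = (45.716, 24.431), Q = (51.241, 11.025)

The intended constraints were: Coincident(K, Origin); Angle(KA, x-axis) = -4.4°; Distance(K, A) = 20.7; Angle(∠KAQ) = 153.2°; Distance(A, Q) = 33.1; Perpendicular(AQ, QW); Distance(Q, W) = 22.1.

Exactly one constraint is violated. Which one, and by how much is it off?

Distance(Q, W) = 22.1 — off by 7.60.

K = (0.00, 0.00) ✓; KA at -4.400° ✓; |KA| = 20.70 ✓; ∠KAQ = 153.2° ✓; |AQ| = 33.10 ✓; ∠(AQ, QW) = 90.00° ✓; |QW| = 14.50 ✗.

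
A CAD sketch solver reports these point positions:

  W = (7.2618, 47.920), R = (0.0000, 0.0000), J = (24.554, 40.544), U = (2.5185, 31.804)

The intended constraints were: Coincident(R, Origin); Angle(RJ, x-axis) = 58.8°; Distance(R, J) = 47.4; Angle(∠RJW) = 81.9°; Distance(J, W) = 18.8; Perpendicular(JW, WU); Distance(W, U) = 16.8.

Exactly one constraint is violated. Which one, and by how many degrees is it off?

Perpendicular(JW, WU) — off by 6.70°.

R = (0.00, 0.00) ✓; RJ at 58.80° ✓; |RJ| = 47.40 ✓; ∠RJW = 81.90° ✓; |JW| = 18.80 ✓; ∠(JW, WU) = 96.70° ✗; |WU| = 16.80 ✓.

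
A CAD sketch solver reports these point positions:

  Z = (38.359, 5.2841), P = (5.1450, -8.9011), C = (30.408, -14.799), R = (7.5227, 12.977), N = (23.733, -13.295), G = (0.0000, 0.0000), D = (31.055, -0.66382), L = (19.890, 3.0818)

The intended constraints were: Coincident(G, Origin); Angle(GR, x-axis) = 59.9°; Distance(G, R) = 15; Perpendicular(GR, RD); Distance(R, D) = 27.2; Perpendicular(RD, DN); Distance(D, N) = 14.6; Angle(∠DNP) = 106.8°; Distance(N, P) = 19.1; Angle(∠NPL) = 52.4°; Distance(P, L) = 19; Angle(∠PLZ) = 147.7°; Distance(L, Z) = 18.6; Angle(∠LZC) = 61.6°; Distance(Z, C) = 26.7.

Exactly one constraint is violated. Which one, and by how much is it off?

Distance(Z, C) = 26.7 — off by 5.10.

G = (0.00, 0.00) ✓; GR at 59.90° ✓; |GR| = 15.00 ✓; ∠(GR, RD) = 90.00° ✓; |RD| = 27.20 ✓; ∠(RD, DN) = 90.00° ✓; |DN| = 14.60 ✓; ∠DNP = 106.8° ✓; |NP| = 19.10 ✓; ∠NPL = 52.40° ✓; |PL| = 19.00 ✓; ∠PLZ = 147.7° ✓; |LZ| = 18.60 ✓; ∠LZC = 61.60° ✓; |ZC| = 21.60 ✗.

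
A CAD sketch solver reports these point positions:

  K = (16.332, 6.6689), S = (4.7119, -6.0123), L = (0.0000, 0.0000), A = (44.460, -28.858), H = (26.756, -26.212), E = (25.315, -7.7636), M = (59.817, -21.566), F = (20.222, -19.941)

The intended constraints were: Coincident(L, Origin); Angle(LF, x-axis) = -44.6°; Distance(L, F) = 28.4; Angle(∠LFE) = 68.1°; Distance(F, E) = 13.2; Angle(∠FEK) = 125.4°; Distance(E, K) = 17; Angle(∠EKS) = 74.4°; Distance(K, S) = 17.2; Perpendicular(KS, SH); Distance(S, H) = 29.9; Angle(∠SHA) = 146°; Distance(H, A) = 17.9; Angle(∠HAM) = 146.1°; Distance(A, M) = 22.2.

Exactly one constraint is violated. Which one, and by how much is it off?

Distance(A, M) = 22.2 — off by 5.20.

L = (0.00, 0.00) ✓; LF at -44.60° ✓; |LF| = 28.40 ✓; ∠LFE = 68.10° ✓; |FE| = 13.20 ✓; ∠FEK = 125.4° ✓; |EK| = 17.00 ✓; ∠EKS = 74.40° ✓; |KS| = 17.20 ✓; ∠(KS, SH) = 90.00° ✓; |SH| = 29.90 ✓; ∠SHA = 146.0° ✓; |HA| = 17.90 ✓; ∠HAM = 146.1° ✓; |AM| = 17.00 ✗.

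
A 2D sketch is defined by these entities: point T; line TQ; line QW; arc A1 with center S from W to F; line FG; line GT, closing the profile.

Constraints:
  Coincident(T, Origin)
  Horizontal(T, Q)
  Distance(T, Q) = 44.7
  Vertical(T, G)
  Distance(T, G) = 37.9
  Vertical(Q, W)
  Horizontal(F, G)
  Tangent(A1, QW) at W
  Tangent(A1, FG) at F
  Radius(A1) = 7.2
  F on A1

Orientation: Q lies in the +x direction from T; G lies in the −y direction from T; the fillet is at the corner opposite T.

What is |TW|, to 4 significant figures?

54.23

T is at the origin; T and Q share the same y with |TQ| = 44.7 and Q on the +x side, so Q = (44.70, 0.000). TG is vertical with |TG| = 37.9 and G on the −y side, so G = (0.000, -37.90). The virtual corner opposite T is at (44.70, -37.90). A1 meets QW tangentially, so SW is at right angles to QW and the tangent condition forces SF to be normal to FG, with radius 7.2, so the center S sits 7.2 in from both sides at S = (37.50, -30.70). That places the tangent points at W = (44.70, -30.70) on QW and F = (37.50, -37.90) on FG. Then |TW| = |W − T| = 54.23.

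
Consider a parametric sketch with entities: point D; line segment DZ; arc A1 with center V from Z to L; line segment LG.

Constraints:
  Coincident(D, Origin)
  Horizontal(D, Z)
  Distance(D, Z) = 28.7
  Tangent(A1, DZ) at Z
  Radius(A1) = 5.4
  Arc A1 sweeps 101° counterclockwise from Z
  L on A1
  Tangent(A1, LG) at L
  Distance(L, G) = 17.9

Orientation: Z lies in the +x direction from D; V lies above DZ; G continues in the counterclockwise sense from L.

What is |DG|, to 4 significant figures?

38.88

D is at the origin; D and Z share the same y with |DZ| = 28.7 and Z on the +x side, so Z = (28.70, 0.000). A1 meets DZ tangentially, so VZ is at right angles to DZ, so V = Z + (0, 5.4) = (28.70, 5.400). On A1, Z sits at bearing -90° from V; a 101° counterclockwise sweep puts L at bearing 11°, so L = V + 5.4·(cos 11°, sin 11°) = (34.00, 6.430). A1 meets LG tangentially, so VL is at right angles to LG, so LG runs along (−sin 11°, cos 11°); with |LG| = 17.9, G = (30.59, 24.00). Then |DG| = |G − D| = 38.88.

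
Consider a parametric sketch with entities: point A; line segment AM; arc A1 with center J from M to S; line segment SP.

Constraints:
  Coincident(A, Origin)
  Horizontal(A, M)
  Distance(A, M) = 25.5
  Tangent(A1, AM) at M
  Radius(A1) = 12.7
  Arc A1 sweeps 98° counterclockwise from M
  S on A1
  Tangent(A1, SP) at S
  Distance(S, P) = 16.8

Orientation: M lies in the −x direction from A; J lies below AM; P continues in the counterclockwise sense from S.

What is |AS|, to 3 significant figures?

40.7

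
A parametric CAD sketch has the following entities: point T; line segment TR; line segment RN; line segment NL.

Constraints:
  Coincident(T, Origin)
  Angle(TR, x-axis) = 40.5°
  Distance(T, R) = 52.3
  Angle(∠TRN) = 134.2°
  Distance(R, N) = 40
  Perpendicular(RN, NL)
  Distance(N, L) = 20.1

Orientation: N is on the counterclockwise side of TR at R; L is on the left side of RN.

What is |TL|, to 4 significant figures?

78.42

T is at the origin; TR runs at 40.5° with length 52.3, so R = 52.3·(cos 40.5°, sin 40.5°) = (39.77, 33.97). ∠TRN = 134.2°, so RN runs at 40.5° + (180° − 134.2°) = 86.30° from the x-axis; with |RN| = 40.0, N = R + 40.0·(cos 86.30°, sin 86.30°) = (42.35, 73.88). RN ⟂ NL; with |NL| = 20.1 on the left of RN, L = N + 20.1·(-0.9979, 0.06453) = (22.29, 75.18). Then |TL| = |L − T| = 78.42.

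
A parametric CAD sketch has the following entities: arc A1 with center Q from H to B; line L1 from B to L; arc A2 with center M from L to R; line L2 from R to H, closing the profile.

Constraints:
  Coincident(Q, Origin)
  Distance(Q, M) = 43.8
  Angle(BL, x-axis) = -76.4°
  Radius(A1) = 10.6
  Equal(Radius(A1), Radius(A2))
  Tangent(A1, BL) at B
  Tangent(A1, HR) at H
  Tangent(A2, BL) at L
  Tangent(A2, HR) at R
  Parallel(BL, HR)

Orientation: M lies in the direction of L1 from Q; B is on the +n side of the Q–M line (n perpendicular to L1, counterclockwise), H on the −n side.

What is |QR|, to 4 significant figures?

45.06

The slot axis is L1's direction at -76.4°, so u = (cos -76.4°, sin -76.4°) = (0.2351, -0.9720) and n = (−sin -76.4°, cos -76.4°) = (0.9720, 0.2351). Q is at the origin and M lies 43.8 along u from Q, so M = 43.8·u = (10.30, -42.57). Tangency of A1 to both parallel lines with radius 10.6 puts B and H at Q ± 10.6·n: B = (10.30, 2.493), H = (-10.30, -2.493). Equal radii place L and R the same way about M: L = M + 10.6·n = (20.60, -40.08), R = M − 10.6·n = (-0.003562, -45.06). Then |QR| = |R − Q| = 45.06.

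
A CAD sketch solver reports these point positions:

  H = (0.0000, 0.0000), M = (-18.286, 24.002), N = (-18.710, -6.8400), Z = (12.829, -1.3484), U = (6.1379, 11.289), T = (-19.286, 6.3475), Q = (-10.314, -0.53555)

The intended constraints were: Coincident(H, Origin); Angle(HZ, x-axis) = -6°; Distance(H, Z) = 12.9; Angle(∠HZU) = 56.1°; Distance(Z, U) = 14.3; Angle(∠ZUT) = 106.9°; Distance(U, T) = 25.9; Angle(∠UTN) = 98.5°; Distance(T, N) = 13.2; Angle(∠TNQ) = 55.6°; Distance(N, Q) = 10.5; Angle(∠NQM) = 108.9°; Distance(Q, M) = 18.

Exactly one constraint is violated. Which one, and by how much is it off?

Distance(Q, M) = 18 — off by 7.80.

H = (0.00, 0.00) ✓; HZ at -6.000° ✓; |HZ| = 12.90 ✓; ∠HZU = 56.10° ✓; |ZU| = 14.30 ✓; ∠ZUT = 106.9° ✓; |UT| = 25.90 ✓; ∠UTN = 98.50° ✓; |TN| = 13.20 ✓; ∠TNQ = 55.60° ✓; |NQ| = 10.50 ✓; ∠NQM = 108.9° ✓; |QM| = 25.80 ✗.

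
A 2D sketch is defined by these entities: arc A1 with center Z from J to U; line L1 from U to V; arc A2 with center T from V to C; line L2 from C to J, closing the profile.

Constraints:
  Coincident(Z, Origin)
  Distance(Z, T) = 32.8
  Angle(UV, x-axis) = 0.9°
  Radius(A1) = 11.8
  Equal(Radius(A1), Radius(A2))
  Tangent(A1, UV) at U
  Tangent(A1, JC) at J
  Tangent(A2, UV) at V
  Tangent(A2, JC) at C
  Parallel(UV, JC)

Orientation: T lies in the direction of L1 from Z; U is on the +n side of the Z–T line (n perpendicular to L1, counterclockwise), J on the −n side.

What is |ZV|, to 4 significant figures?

34.86

The slot axis is L1's direction at 0.9°, so u = (cos 0.9°, sin 0.9°) = (0.9999, 0.01571) and n = (−sin 0.9°, cos 0.9°) = (-0.01571, 0.9999). Z is at the origin and T lies 32.8 along u from Z, so T = 32.8·u = (32.80, 0.5152). Tangency of A1 to both parallel lines with radius 11.8 puts U and J at Z ± 11.8·n: U = (-0.1853, 11.80), J = (0.1853, -11.80). Equal radii place V and C the same way about T: V = T + 11.8·n = (32.61, 12.31), C = T − 11.8·n = (32.98, -11.28). Then |ZV| = |V − Z| = 34.86.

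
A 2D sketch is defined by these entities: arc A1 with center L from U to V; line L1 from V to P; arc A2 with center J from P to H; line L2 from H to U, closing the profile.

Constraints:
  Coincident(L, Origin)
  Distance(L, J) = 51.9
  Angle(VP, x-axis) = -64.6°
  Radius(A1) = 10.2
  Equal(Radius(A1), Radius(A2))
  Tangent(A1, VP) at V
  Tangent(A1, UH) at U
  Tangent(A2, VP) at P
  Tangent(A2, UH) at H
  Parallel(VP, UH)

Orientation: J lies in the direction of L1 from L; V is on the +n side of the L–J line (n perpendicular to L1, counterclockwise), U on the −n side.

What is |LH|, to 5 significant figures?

52.893

Tangency of A1 to both parallel lines with radius 10.2 puts V and U at L ± 10.2·n: V = (9.2140, 4.3751), U = (-9.2140, -4.3751). Equal radii place P and H the same way about J: P = J + 10.2·n = (31.476, -42.508), H = J − 10.2·n = (13.048, -51.258). Then |LH| = |H − L| = 52.893.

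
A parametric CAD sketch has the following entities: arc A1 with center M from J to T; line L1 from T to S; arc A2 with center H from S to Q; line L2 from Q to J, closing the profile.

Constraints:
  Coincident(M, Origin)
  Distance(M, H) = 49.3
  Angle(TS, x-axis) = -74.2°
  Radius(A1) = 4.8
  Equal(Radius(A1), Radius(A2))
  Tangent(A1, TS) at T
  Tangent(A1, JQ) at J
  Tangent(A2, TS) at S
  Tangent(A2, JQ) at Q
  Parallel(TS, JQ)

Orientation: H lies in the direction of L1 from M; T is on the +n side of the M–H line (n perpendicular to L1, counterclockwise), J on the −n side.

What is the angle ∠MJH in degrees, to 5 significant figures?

84.439°

The slot axis is L1's direction at -74.2°, so u = (cos -74.2°, sin -74.2°) = (0.27228, -0.96222) and n = (−sin -74.2°, cos -74.2°) = (0.96222, 0.27228). M is at the origin and H lies 49.3 along u from M, so H = 49.3·u = (13.423, -47.437). Tangency of A1 to both parallel lines with radius 4.8 puts T and J at M ± 4.8·n: T = (4.6186, 1.3069), J = (-4.6186, -1.3069). Then cos ∠MJH = JM·JH / (|JM||JH|), giving 84.439°.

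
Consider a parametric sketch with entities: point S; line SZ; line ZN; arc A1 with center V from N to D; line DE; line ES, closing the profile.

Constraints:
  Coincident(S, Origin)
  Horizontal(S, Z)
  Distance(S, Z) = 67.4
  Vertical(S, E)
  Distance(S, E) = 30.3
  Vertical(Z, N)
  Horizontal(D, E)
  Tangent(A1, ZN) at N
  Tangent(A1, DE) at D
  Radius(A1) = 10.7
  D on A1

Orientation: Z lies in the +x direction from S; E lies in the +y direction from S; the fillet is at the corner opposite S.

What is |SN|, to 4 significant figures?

70.19

S is at the origin; S and Z share the same y with |SZ| = 67.4 and Z on the +x side, so Z = (67.40, 0.000). SE is vertical with |SE| = 30.3 and E on the +y side, so E = (0.000, 30.30). The virtual corner opposite S is at (67.40, 30.30). Tangency of A1 to ZN means the radius VN is perpendicular to ZN and since A1 is tangent to DE there, VD ⟂ DE, with radius 10.7, so the center V sits 10.7 in from both sides at V = (56.70, 19.60). That places the tangent points at N = (67.40, 19.60) on ZN and D = (56.70, 30.30) on DE. Then |SN| = |N − S| = 70.19.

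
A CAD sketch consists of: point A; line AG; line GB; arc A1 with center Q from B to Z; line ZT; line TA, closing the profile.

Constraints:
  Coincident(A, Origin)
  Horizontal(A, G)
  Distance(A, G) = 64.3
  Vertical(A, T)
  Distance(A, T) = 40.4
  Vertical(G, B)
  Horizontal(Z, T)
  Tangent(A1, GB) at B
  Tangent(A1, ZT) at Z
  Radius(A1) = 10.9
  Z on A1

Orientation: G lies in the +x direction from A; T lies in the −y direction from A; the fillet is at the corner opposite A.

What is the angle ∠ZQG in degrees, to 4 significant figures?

159.7°

A is at the origin; A and G share the same y with |AG| = 64.3 and G on the +x side, so G = (64.30, 0.000). A and T share the same x with |AT| = 40.4 and T on the −y side, so T = (0.000, -40.40). The virtual corner opposite A is at (64.30, -40.40). Since A1 is tangent to GB there, QB ⟂ GB and A1 meets ZT tangentially, so QZ is at right angles to ZT, with radius 10.9, so the center Q sits 10.9 in from both sides at Q = (53.40, -29.50). That places the tangent points at B = (64.30, -29.50) on GB and Z = (53.40, -40.40) on ZT. Then cos ∠ZQG = QZ·QG / (|QZ||QG|), giving 159.7°.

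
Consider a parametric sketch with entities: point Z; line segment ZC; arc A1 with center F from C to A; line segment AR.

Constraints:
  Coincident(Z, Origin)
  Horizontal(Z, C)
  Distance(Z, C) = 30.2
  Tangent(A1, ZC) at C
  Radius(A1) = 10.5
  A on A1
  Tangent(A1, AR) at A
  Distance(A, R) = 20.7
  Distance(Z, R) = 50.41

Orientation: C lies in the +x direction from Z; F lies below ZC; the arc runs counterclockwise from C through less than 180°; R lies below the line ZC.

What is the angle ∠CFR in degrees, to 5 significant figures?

157.84°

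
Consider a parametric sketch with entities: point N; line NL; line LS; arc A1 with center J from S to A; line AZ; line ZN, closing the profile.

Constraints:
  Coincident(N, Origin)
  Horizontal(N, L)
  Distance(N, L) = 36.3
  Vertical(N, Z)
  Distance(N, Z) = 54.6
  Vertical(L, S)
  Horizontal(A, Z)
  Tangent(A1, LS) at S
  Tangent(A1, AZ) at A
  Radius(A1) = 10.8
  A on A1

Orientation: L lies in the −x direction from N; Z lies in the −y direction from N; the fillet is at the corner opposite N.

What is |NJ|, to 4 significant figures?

50.68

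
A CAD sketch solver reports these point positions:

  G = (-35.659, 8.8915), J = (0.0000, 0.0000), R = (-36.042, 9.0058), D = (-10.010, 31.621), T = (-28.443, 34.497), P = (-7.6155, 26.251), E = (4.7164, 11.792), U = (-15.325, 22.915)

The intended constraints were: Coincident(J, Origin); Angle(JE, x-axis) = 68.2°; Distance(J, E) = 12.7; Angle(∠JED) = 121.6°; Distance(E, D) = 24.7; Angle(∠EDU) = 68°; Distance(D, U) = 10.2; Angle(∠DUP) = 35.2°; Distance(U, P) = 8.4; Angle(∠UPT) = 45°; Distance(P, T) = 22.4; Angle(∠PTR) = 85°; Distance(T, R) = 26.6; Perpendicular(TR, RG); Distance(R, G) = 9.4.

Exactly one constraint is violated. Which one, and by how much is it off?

Distance(R, G) = 9.4 — off by 9.00.

J = (0.00, 0.00) ✓; JE at 68.20° ✓; |JE| = 12.70 ✓; ∠JED = 121.6° ✓; |ED| = 24.70 ✓; ∠EDU = 68.00° ✓; |DU| = 10.20 ✓; ∠DUP = 35.20° ✓; |UP| = 8.400 ✓; ∠UPT = 45.00° ✓; |PT| = 22.40 ✓; ∠PTR = 85.00° ✓; |TR| = 26.60 ✓; ∠(TR, RG) = 89.98° ✓; |RG| = 0.3997 ✗.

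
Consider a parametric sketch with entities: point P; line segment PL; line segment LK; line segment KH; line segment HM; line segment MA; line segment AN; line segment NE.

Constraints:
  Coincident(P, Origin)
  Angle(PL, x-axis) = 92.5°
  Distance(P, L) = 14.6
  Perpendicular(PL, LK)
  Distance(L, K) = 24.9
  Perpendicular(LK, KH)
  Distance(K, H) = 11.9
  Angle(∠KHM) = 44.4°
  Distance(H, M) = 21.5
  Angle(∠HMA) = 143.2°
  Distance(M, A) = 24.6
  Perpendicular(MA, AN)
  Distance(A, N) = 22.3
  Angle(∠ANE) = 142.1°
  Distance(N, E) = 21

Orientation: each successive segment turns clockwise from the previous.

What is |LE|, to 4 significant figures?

51.01

The perpendicularity gives AN at right angles to MA, so AN runs at 10.10°; with |AN| = 22.3, N = (26.70, 46.60). ∠ANE = 142.1° gives NE at -27.80° from the x-axis; with |NE| = 21.0, E = (45.28, 36.81). Then |LE| = |E − L| = 51.01.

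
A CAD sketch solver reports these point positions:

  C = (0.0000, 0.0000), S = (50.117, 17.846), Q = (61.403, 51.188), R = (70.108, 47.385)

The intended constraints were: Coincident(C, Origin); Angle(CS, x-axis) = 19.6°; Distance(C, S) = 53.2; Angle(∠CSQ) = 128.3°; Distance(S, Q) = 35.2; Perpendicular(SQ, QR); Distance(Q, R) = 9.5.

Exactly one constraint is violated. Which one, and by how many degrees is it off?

Perpendicular(SQ, QR) — off by 4.90°.

C = (0.00, 0.00) ✓; CS at 19.60° ✓; |CS| = 53.20 ✓; ∠CSQ = 128.3° ✓; |SQ| = 35.20 ✓; ∠(SQ, QR) = 94.90° ✗; |QR| = 9.499 ✓.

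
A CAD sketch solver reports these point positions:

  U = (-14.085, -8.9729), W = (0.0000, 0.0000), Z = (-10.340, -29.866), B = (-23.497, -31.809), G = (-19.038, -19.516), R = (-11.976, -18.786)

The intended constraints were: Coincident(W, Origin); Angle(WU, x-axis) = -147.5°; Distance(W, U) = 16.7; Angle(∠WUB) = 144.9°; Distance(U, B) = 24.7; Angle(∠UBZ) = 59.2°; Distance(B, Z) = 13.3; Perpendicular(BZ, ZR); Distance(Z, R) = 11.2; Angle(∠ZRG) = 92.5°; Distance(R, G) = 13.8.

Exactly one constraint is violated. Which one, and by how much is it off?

Distance(R, G) = 13.8 — off by 6.70.

W = (0.00, 0.00) ✓; WU at -147.5° ✓; |WU| = 16.70 ✓; ∠WUB = 144.9° ✓; |UB| = 24.70 ✓; ∠UBZ = 59.20° ✓; |BZ| = 13.30 ✓; ∠(BZ, ZR) = 90.00° ✓; |ZR| = 11.20 ✓; ∠ZRG = 92.50° ✓; |RG| = 7.100 ✗.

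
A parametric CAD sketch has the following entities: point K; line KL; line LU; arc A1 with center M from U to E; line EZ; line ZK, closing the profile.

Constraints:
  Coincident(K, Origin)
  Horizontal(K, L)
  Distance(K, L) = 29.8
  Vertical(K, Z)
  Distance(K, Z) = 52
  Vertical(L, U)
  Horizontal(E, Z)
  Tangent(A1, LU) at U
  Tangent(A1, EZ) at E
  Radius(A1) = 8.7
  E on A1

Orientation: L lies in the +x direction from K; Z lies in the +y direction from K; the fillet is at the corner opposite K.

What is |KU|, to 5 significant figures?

52.564

The virtual corner opposite K is at (29.800, 52.000). A1 meets LU tangentially, so MU is at right angles to LU and since A1 is tangent to EZ there, ME ⟂ EZ, with radius 8.7, so the center M sits 8.7 in from both sides at M = (21.100, 43.300). That places the tangent points at U = (29.800, 43.300) on LU and E = (21.100, 52.000) on EZ. Then |KU| = |U − K| = 52.564.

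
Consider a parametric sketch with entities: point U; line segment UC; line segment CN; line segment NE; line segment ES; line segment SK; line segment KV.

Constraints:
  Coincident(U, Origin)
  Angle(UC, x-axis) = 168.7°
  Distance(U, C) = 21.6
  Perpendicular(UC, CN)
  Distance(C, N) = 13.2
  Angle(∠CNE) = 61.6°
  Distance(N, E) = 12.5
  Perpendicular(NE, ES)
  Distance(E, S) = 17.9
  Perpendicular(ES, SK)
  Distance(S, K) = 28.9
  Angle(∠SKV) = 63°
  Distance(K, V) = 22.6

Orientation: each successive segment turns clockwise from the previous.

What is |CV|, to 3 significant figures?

18.6

ES ⟂ SK, so SK runs at 140°; with |SK| = 28.9, K = (-42.6, 13.9). ∠SKV = 63.0° gives KV at 23.3° from the x-axis; with |KV| = 22.6, V = (-21.9, 22.8). Then |CV| = |V − C| = 18.6.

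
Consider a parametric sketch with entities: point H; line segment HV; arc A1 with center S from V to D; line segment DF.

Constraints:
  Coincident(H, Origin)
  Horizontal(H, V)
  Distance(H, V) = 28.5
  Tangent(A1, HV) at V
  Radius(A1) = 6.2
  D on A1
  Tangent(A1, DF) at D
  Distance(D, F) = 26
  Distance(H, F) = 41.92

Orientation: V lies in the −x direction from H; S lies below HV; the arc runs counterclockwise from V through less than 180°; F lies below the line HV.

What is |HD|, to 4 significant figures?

35.34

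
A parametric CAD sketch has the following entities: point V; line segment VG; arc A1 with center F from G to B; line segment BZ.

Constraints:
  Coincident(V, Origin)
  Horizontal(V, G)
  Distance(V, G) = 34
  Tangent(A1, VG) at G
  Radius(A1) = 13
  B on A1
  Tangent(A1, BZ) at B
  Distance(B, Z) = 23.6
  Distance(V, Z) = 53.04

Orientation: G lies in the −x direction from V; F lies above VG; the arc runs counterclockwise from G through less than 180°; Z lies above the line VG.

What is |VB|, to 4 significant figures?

30.13

Checks: |FB| = 13.00 ✓; ∠(FB, BZ) = 90.00° ✓; |BZ| = 23.60 ✓; |VZ| = 53.04 ✓.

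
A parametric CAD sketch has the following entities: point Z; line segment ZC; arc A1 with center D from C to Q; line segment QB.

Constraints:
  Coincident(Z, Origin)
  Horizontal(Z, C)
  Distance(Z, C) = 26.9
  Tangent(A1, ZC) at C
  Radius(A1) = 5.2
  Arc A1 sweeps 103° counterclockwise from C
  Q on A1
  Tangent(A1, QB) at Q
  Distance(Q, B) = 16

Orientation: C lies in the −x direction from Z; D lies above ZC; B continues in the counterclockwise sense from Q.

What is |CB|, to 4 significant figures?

22.01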